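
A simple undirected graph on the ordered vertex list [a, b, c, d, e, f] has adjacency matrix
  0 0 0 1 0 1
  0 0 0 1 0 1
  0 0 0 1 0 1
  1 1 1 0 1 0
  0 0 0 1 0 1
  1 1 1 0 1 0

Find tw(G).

2

A width-2 tree decomposition is:
Bags: B1 = {d, e, f}  B2 = {b, d, f}  B3 = {a, d, f}  B4 = {c, d, f}
Tree: B1–B2, B2–B3, B3–B4
Each bag holds 3 vertices, so the decomposition has width 2, which upper-bounds the treewidth. The edges f–e–d–b–f form a cycle, so G is not a tree and its treewidth is at least 2. Hence tw(G) = 2 exactly.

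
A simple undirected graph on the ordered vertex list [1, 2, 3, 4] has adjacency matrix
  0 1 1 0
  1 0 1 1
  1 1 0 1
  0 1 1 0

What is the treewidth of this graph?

A width-2 tree decomposition is:
Bags: B1 = {2, 3, 4}  B2 = {1, 2, 3}
Tree: B1–B2
Each bag holds 3 vertices, so the decomposition has width 2, which upper-bounds the treewidth. Conversely, {1, 2, 3} is a clique of size 3, and the vertices of any clique must share a bag in every tree decomposition; so some bag has ≥ 3 vertices and tw(G) ≥ 2. The upper and lower bounds meet at 2, so that is the treewidth.

2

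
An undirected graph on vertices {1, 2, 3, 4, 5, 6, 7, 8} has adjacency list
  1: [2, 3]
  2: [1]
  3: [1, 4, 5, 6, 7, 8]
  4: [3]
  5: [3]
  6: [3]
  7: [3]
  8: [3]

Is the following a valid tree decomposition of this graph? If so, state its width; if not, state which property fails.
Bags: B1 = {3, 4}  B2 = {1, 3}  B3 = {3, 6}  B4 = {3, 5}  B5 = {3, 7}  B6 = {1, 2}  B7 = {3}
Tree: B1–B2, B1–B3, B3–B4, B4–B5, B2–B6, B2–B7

No — vertex 8 appears in no bag.

A tree decomposition must satisfy three properties: every vertex lies in some bag; for every edge, both endpoints lie together in some bag; and for every vertex, the bags containing it form a connected subtree. Here vertex 8 appears in no bag, so the decomposition is invalid.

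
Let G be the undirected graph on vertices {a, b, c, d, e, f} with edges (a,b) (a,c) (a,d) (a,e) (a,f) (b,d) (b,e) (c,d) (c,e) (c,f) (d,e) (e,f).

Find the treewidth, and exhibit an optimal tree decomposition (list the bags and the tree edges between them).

Treewidth 3.
Bags: B1 = {a, b, d, e}  B2 = {a, c, d, e}  B3 = {a, c, e, f}
Tree: B1–B2, B2–B3

Every bag has size at most 4, so the width is 4 − 1 = 3 and tw(G) ≤ 3. Conversely, {a, c, d, e} is a clique of size 4, and the vertices of any clique must share a bag in every tree decomposition; so some bag has ≥ 4 vertices and tw(G) ≥ 3. Hence tw(G) = 3 exactly.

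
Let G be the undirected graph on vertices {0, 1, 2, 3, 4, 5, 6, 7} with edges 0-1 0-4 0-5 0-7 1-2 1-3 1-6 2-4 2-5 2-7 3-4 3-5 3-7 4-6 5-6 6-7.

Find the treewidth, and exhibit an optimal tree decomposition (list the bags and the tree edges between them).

Treewidth 4.
Bags: B1 = {1, 4, 5, 6, 7}  B2 = {0, 1, 4, 5, 7}  B3 = {1, 2, 4, 5, 7}  B4 = {1, 3, 4, 5, 7}
Tree: B1–B2, B2–B3, B3–B4

Every bag has size at most 5, so the width is 5 − 1 = 4 and tw(G) ≤ 4. For the lower bound: the 5 vertex sets {4,6}, {0,1}, {2,7}, {5}, {3} are disjoint, each induces a connected subgraph, and every pair is joined by at least one edge of G. Contracting each set to a single vertex therefore yields K_{5} as a minor, and since treewidth is minor-monotone, tw(G) ≥ tw(K_{5}) = 4. Therefore the treewidth is 4.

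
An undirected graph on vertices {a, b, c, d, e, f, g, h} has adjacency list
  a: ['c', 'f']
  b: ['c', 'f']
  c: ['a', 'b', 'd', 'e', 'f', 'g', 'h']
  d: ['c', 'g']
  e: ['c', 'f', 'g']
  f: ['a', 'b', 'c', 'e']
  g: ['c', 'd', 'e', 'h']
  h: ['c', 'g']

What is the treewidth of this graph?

2

A width-2 tree decomposition is:
Bags: B1 = {a, c, f}  B2 = {c, e, f}  B3 = {b, c, f}  B4 = {c, e, g}  B5 = {c, d, g}  B6 = {c, g, h}
Tree: B1–B2, B1–B3, B2–B4, B4–B5, B5–B6
Each bag holds 3 vertices, so the decomposition has width 2, which upper-bounds the treewidth. For the lower bound, the 3 vertices {c, d, g} are pairwise adjacent, and any tree decomposition puts a clique entirely inside one bag — forcing width ≥ 2. Combining the bounds, tw(G) = 2.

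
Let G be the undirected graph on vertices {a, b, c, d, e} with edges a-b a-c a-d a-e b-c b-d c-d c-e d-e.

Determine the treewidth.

A width-3 tree decomposition is:
Bags: B1 = {a, b, c, d}  B2 = {a, c, d, e}
Tree: B1–B2
Every bag has size at most 4, so the width is 4 − 1 = 3 and tw(G) ≤ 3. On the other hand G contains the 4-clique {a, c, d, e}. A clique must lie in a single bag of any decomposition, so no decomposition can have width below 3. Therefore the treewidth is 3.

3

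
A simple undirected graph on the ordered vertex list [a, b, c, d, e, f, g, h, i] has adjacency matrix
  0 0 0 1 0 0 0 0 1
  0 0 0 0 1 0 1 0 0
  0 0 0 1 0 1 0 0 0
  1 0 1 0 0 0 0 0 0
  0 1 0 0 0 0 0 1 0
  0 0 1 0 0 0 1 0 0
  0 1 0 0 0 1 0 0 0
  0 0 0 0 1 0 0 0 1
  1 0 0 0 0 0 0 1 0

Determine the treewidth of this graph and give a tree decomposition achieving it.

Treewidth 2.
One such decomposition:
Bags: B1 = {a, h, i}  B2 = {a, d, h}  B3 = {c, d, h}  B4 = {c, f, h}  B5 = {f, g, h}  B6 = {b, g, h}  B7 = {b, e, h}
Tree: B1–B2, B2–B3, B3–B4, B4–B5, B5–B6, B6–B7

The largest bag has 3 vertices, giving width 2; this decomposition certifies tw(G) ≤ 2. For the lower bound, G contains the cycle h–i–a–d–c–f–g–b–e–h, so G is not a forest; only forests have treewidth ≤ 1, hence tw(G) ≥ 2. Hence tw(G) = 2 exactly.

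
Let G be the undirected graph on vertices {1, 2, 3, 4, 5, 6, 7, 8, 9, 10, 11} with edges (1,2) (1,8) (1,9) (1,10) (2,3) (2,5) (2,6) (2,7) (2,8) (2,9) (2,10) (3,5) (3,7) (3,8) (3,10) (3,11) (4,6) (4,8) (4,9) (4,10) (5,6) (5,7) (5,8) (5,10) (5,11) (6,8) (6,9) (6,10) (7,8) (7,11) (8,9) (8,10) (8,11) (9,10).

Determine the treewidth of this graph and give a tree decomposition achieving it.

Treewidth 4.
One such decomposition:
Bags: B1 = {2, 6, 8, 9, 10}  B2 = {2, 5, 6, 8, 10}  B3 = {2, 3, 5, 8, 10}  B4 = {2, 3, 5, 7, 8}  B5 = {4, 6, 8, 9, 10}  B6 = {1, 2, 8, 9, 10}  B7 = {3, 5, 7, 8, 11}
Tree: B1–B2, B2–B3, B3–B4, B1–B5, B1–B6, B4–B7

Each bag holds 5 vertices, so the decomposition has width 4, which upper-bounds the treewidth. For the lower bound, the 5 vertices {1, 2, 8, 9, 10} are pairwise adjacent, and any tree decomposition puts a clique entirely inside one bag — forcing width ≥ 4. Combining the bounds, tw(G) = 4.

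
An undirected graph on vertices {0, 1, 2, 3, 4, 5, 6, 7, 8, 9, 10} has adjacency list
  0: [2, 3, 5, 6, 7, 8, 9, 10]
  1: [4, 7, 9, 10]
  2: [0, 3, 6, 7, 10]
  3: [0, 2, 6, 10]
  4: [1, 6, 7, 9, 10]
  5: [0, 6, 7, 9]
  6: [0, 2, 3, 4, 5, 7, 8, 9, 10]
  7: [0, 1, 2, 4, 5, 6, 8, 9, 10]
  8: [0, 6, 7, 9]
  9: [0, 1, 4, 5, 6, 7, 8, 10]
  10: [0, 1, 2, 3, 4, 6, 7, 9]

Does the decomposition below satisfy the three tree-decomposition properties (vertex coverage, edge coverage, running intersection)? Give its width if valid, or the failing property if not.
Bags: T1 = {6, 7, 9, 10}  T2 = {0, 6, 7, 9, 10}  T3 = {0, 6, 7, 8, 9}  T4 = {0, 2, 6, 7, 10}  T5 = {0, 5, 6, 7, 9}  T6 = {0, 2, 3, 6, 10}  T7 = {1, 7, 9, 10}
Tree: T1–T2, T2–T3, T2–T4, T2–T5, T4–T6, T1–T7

A tree decomposition must satisfy three properties: every vertex lies in some bag; for every edge, both endpoints lie together in some bag; and for every vertex, the bags containing it form a connected subtree. Here vertex 4 appears in no bag, so the decomposition is invalid.

No — vertex 4 appears in no bag.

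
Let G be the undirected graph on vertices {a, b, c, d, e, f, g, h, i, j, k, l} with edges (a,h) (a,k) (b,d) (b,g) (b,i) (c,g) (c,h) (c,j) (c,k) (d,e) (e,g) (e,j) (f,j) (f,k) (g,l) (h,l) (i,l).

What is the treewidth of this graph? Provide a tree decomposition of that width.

Treewidth 3.
One such decomposition:
Bags: B1 = {b, d, i, l}  B2 = {b, d, g, l}  B3 = {d, e, g, l}  B4 = {e, g, h, l}  B5 = {c, e, g, h}  B6 = {c, e, h, j}  B7 = {a, c, h, j}  B8 = {a, c, j, k}  B9 = {a, f, j, k}
Tree: B1–B2, B2–B3, B3–B4, B4–B5, B5–B6, B6–B7, B7–B8, B8–B9

Each bag holds 4 vertices, so the decomposition has width 3, which upper-bounds the treewidth. For the lower bound: the 4 vertex sets {b,d,i}, {l}, {g}, {c,e,h,j} are disjoint, each induces a connected subgraph, and every pair is joined by at least one edge of G. Contracting each set to a single vertex therefore yields K_{4} as a minor, and since treewidth is minor-monotone, tw(G) ≥ tw(K_{4}) = 3. The upper and lower bounds meet at 3, so that is the treewidth.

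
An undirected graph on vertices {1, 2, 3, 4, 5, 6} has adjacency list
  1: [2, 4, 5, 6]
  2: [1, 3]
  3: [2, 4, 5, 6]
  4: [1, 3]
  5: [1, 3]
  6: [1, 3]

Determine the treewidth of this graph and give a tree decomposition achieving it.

Every bag has size at most 3, so the width is 3 − 1 = 2 and tw(G) ≤ 2. Since 6–1–4–3–6 is a cycle in G, G is not acyclic. Forests are exactly the graphs of treewidth ≤ 1, so tw(G) ≥ 2. Combining the bounds, tw(G) = 2.

Treewidth 2.
Bags: B1 = {1, 3, 6}  B2 = {1, 3, 4}  B3 = {1, 2, 3}  B4 = {1, 3, 5}
Tree: B1–B2, B2–B3, B3–B4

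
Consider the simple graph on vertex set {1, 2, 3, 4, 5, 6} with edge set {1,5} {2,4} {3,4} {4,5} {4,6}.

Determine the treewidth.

1

A width-1 tree decomposition is:
Bags: B1 = {4, 6}  B2 = {2, 4}  B3 = {3, 4}  B4 = {4, 5}  B5 = {1, 5}
Tree: B1–B2, B2–B3, B3–B4, B4–B5
Each bag holds 2 vertices, so the decomposition has width 1, which upper-bounds the treewidth. G has an edge, so its treewidth is at least 1. The upper and lower bounds meet at 1, so that is the treewidth.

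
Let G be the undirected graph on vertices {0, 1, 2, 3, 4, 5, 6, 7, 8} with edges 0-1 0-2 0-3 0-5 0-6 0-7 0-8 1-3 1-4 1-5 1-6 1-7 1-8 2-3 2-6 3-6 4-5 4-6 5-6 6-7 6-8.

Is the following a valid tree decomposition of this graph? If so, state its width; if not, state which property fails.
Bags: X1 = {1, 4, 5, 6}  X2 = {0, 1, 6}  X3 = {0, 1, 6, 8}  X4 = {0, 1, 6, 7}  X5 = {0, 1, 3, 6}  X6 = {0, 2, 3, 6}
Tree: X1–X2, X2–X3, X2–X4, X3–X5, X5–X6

No — edge (5,0) lies in no bag.

A tree decomposition must satisfy three properties: every vertex lies in some bag; for every edge, both endpoints lie together in some bag; and for every vertex, the bags containing it form a connected subtree. Here edge (5,0) lies in no bag, so the decomposition is invalid.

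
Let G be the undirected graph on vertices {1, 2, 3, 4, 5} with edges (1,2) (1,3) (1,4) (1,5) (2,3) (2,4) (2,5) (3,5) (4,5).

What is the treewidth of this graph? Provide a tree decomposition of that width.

Each bag holds 4 vertices, so the decomposition has width 3, which upper-bounds the treewidth. For the lower bound, the 4 vertices {1, 2, 3, 5} are pairwise adjacent, and any tree decomposition puts a clique entirely inside one bag — forcing width ≥ 3. Therefore the treewidth is 3.

Treewidth 3.
One such decomposition:
Bags: B1 = {1, 2, 4, 5}  B2 = {1, 2, 3, 5}
Tree: B1–B2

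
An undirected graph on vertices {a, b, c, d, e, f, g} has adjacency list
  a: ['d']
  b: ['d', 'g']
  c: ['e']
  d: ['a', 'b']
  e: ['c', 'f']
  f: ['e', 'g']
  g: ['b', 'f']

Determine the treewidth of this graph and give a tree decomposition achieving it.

Treewidth 1.
One optimal decomposition is:
Bags: B1 = {c, e}  B2 = {e, f}  B3 = {f, g}  B4 = {b, g}  B5 = {b, d}  B6 = {a, d}
Tree: B1–B2, B2–B3, B3–B4, B4–B5, B5–B6

Every bag has size at most 2, so the width is 2 − 1 = 1 and tw(G) ≤ 1. Since G has at least one edge (e.g. c–e), it is not an edgeless graph, so tw(G) ≥ 1. Combining the bounds, tw(G) = 1.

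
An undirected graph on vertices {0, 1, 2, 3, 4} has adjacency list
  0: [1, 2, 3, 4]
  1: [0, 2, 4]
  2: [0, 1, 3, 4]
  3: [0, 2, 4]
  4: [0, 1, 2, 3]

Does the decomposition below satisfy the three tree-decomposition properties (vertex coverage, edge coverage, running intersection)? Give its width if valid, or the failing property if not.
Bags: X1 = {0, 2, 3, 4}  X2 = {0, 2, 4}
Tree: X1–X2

No — vertex 1 appears in no bag.

A tree decomposition must satisfy three properties: every vertex lies in some bag; for every edge, both endpoints lie together in some bag; and for every vertex, the bags containing it form a connected subtree. Here vertex 1 appears in no bag, so the decomposition is invalid.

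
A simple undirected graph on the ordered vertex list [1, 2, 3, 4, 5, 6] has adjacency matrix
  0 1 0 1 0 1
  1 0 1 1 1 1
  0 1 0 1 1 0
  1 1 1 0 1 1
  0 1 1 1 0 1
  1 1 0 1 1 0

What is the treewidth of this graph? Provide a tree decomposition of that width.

Treewidth 3.
Bags: B1 = {2, 4, 5, 6}  B2 = {1, 2, 4, 6}  B3 = {2, 3, 4, 5}
Tree: B1–B2, B1–B3

Every bag has size at most 4, so the width is 4 − 1 = 3 and tw(G) ≤ 3. On the other hand G contains the 4-clique {1, 2, 4, 6}. A clique must lie in a single bag of any decomposition, so no decomposition can have width below 3. Combining the bounds, tw(G) = 3.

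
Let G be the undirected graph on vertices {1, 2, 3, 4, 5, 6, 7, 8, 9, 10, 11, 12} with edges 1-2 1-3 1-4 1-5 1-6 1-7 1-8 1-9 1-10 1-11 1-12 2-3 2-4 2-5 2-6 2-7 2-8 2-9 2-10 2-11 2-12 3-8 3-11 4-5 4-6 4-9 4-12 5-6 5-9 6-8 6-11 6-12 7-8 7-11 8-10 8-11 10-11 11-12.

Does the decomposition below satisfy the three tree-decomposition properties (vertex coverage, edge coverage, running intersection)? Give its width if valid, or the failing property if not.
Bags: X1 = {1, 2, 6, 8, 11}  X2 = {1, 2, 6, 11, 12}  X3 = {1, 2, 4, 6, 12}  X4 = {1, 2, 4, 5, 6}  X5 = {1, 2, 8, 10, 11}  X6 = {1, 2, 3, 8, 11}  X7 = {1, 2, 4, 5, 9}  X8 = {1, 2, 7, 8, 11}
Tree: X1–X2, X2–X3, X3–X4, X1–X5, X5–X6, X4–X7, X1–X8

Vertex coverage: the bags together contain {1, 2, 3, 4, 5, 6, 7, 8, 9, 10, 11, 12}, the full vertex set. Edge coverage: each edge of G has both endpoints in at least one bag. Running intersection: for every vertex, the bags containing it form a connected subtree. All three properties hold, so this is a valid tree decomposition of width max|bag| − 1 = 4, and hence tw(G) ≤ 4.

Yes; width 4.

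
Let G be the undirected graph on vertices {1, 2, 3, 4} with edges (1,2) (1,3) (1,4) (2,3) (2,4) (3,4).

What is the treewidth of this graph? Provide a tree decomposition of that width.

Treewidth 3.
One optimal decomposition is:
Bags: B1 = {1, 2, 3, 4}
Tree: (single bag)

With just one bag of size 4, the width is 4 − 1 = 3, so tw(G) ≤ 3. For the lower bound, the 4 vertices {1, 2, 3, 4} are pairwise adjacent, and any tree decomposition puts a clique entirely inside one bag — forcing width ≥ 3. Combining the bounds, tw(G) = 3.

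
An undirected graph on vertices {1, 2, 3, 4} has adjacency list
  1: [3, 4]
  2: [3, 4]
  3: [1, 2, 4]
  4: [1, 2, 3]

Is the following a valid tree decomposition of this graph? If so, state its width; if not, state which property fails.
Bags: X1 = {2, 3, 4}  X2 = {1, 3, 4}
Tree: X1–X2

Yes; width 2.

Vertex coverage: the bags together contain {1, 2, 3, 4}, the full vertex set. Edge coverage: each edge of G has both endpoints in at least one bag. Running intersection: for every vertex, the bags containing it form a connected subtree. All three properties hold, so this is a valid tree decomposition of width max|bag| − 1 = 2, and hence tw(G) ≤ 2.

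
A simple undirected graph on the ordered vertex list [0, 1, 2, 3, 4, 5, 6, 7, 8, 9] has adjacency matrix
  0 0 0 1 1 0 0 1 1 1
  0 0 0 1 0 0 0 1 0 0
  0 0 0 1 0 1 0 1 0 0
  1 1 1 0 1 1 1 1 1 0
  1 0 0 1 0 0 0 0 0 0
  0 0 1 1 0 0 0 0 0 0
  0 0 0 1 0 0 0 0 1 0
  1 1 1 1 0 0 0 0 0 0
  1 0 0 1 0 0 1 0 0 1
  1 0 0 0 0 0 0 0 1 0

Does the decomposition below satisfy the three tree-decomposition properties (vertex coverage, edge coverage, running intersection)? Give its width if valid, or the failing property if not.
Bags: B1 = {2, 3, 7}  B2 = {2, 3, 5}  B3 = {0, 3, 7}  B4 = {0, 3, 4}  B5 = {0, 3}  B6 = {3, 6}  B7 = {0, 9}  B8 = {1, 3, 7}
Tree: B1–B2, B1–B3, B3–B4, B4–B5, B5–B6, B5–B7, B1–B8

A tree decomposition must satisfy three properties: every vertex lies in some bag; for every edge, both endpoints lie together in some bag; and for every vertex, the bags containing it form a connected subtree. Here vertex 8 appears in no bag, so the decomposition is invalid.

No — vertex 8 appears in no bag.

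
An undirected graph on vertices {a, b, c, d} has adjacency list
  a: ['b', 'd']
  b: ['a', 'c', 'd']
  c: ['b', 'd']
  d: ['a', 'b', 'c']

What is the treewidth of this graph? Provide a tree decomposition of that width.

Every bag has size at most 3, so the width is 3 − 1 = 2 and tw(G) ≤ 2. For the lower bound, the 3 vertices {b, c, d} are pairwise adjacent, and any tree decomposition puts a clique entirely inside one bag — forcing width ≥ 2. Therefore the treewidth is 2.

Treewidth 2.
Bags: B1 = {a, b, d}  B2 = {b, c, d}
Tree: B1–B2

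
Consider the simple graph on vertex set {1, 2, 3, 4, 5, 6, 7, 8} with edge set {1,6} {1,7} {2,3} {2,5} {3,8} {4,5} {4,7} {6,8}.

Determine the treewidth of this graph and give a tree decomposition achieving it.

Treewidth 2.
Bags: B1 = {1, 6, 7}  B2 = {4, 6, 7}  B3 = {4, 5, 6}  B4 = {2, 5, 6}  B5 = {2, 3, 6}  B6 = {3, 6, 8}
Tree: B1–B2, B2–B3, B3–B4, B4–B5, B5–B6

Each bag holds 3 vertices, so the decomposition has width 2, which upper-bounds the treewidth. The edges 6–1–7–4–5–2–3–8–6 form a cycle, so G is not a tree and its treewidth is at least 2. The upper and lower bounds meet at 2, so that is the treewidth.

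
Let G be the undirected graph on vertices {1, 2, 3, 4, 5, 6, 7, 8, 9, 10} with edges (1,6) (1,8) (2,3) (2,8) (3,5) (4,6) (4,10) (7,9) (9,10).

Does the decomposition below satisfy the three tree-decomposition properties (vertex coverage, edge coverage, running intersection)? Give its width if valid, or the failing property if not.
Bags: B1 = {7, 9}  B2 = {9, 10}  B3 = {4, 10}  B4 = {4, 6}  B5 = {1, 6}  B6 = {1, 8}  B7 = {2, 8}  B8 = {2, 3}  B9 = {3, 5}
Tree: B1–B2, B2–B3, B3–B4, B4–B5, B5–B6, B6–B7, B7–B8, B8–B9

Every vertex of G appears in some bag (union = {1, 2, 3, 4, 5, 6, 7, 8, 9, 10}); every edge is covered by a bag; and for each vertex v the set of bags containing v is connected in the bag tree. The decomposition is therefore valid. The largest bag has 2 vertices, so the width is 1.

Yes; width 1.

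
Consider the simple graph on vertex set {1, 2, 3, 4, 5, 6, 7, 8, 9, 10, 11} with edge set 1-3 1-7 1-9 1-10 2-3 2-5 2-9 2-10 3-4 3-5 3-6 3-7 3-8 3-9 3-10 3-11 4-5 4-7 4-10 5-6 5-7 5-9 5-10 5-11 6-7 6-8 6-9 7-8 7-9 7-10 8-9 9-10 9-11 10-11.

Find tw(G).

4

A width-4 tree decomposition is:
Bags: B1 = {3, 5, 7, 9, 10}  B2 = {2, 3, 5, 9, 10}  B3 = {3, 5, 6, 7, 9}  B4 = {1, 3, 7, 9, 10}  B5 = {3, 4, 5, 7, 10}  B6 = {3, 5, 9, 10, 11}  B7 = {3, 6, 7, 8, 9}
Tree: B1–B2, B1–B3, B1–B4, B1–B5, B2–B6, B3–B7
Every bag has size at most 5, so the width is 5 − 1 = 4 and tw(G) ≤ 4. Conversely, {3, 6, 7, 8, 9} is a clique of size 5, and the vertices of any clique must share a bag in every tree decomposition; so some bag has ≥ 5 vertices and tw(G) ≥ 4. Combining the bounds, tw(G) = 4.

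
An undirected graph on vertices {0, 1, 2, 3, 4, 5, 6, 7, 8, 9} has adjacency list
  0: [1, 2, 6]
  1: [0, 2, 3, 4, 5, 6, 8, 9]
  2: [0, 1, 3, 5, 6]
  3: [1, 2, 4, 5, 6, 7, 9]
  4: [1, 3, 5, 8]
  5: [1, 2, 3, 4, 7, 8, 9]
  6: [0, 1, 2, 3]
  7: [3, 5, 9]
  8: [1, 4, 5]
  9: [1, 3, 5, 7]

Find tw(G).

A width-3 tree decomposition is:
Bags: B1 = {1, 2, 3, 5}  B2 = {1, 3, 5, 9}  B3 = {1, 3, 4, 5}  B4 = {1, 2, 3, 6}  B5 = {3, 5, 7, 9}  B6 = {0, 1, 2, 6}  B7 = {1, 4, 5, 8}
Tree: B1–B2, B2–B3, B1–B4, B2–B5, B4–B6, B3–B7
The largest bag has 4 vertices, giving width 3; this decomposition certifies tw(G) ≤ 3. On the other hand G contains the 4-clique {0, 1, 2, 6}. A clique must lie in a single bag of any decomposition, so no decomposition can have width below 3. The upper and lower bounds meet at 3, so that is the treewidth.

3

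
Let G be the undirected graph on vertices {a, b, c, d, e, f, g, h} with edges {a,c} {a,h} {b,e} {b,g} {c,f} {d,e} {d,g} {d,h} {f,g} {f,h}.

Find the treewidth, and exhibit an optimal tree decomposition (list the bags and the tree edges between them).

Every bag has size at most 3, so the width is 3 − 1 = 2 and tw(G) ≤ 2. Since c–a–h–f–c is a cycle in G, G is not acyclic. Forests are exactly the graphs of treewidth ≤ 1, so tw(G) ≥ 2. The upper and lower bounds meet at 2, so that is the treewidth.

Treewidth 2.
One such decomposition:
Bags: B1 = {a, c, f}  B2 = {a, f, h}  B3 = {f, g, h}  B4 = {d, g, h}  B5 = {b, d, g}  B6 = {b, d, e}
Tree: B1–B2, B2–B3, B3–B4, B4–B5, B5–B6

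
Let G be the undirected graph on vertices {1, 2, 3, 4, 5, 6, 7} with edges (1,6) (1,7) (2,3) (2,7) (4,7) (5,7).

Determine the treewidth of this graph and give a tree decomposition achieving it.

Treewidth 1.
Bags: B1 = {5, 7}  B2 = {2, 7}  B3 = {1, 7}  B4 = {4, 7}  B5 = {2, 3}  B6 = {1, 6}
Tree: B1–B2, B2–B3, B3–B4, B2–B5, B3–B6

Each bag holds 2 vertices, so the decomposition has width 1, which upper-bounds the treewidth. Since G has at least one edge (e.g. 5–7), it is not an edgeless graph, so tw(G) ≥ 1. Hence tw(G) = 1 exactly.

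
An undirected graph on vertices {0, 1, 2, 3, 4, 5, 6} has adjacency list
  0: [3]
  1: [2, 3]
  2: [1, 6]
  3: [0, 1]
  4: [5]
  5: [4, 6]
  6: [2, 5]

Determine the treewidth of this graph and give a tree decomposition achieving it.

Treewidth 1.
One optimal decomposition is:
Bags: B1 = {4, 5}  B2 = {5, 6}  B3 = {2, 6}  B4 = {1, 2}  B5 = {1, 3}  B6 = {0, 3}
Tree: B1–B2, B2–B3, B3–B4, B4–B5, B5–B6

Each bag holds 2 vertices, so the decomposition has width 1, which upper-bounds the treewidth. Since G has at least one edge (e.g. 4–5), it is not an edgeless graph, so tw(G) ≥ 1. Therefore the treewidth is 1.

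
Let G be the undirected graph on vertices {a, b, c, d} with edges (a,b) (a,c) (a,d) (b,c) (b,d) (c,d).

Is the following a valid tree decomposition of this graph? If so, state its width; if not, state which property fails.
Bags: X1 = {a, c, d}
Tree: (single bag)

No — vertex b appears in no bag.

A tree decomposition must satisfy three properties: every vertex lies in some bag; for every edge, both endpoints lie together in some bag; and for every vertex, the bags containing it form a connected subtree. Here vertex b appears in no bag, so the decomposition is invalid.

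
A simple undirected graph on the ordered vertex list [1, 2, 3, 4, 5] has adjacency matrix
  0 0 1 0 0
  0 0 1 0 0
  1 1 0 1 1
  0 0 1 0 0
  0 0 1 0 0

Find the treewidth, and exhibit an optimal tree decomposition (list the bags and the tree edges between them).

Treewidth 1.
One such decomposition:
Bags: B1 = {1, 3}  B2 = {2, 3}  B3 = {3, 4}  B4 = {3, 5}
Tree: B1–B2, B2–B3, B1–B4

Each bag holds 2 vertices, so the decomposition has width 1, which upper-bounds the treewidth. Any graph with an edge has treewidth ≥ 1, and G has the edge 1–3. The upper and lower bounds meet at 1, so that is the treewidth.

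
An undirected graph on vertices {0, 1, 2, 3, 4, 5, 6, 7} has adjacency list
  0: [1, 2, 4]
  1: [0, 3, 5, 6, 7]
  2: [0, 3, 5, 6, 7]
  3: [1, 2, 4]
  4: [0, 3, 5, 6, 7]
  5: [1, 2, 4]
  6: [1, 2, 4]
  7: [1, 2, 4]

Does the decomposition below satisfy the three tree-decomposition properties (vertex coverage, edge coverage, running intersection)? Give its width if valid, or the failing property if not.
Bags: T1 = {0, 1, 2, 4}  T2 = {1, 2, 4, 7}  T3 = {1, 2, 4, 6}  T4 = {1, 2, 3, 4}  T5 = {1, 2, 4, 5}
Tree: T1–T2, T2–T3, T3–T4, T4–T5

Yes; width 3.

Vertex coverage: the bags together contain {0, 1, 2, 3, 4, 5, 6, 7}, the full vertex set. Edge coverage: each edge of G has both endpoints in at least one bag. Running intersection: for every vertex, the bags containing it form a connected subtree. All three properties hold, so this is a valid tree decomposition of width max|bag| − 1 = 3, and hence tw(G) ≤ 3.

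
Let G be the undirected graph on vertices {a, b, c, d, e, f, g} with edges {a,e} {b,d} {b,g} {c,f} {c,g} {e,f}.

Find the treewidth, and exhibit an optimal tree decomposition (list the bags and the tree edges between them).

Treewidth 1.
Bags: B1 = {a, e}  B2 = {e, f}  B3 = {c, f}  B4 = {c, g}  B5 = {b, g}  B6 = {b, d}
Tree: B1–B2, B2–B3, B3–B4, B4–B5, B5–B6

The largest bag has 2 vertices, giving width 1; this decomposition certifies tw(G) ≤ 1. G has an edge, so its treewidth is at least 1. Therefore the treewidth is 1.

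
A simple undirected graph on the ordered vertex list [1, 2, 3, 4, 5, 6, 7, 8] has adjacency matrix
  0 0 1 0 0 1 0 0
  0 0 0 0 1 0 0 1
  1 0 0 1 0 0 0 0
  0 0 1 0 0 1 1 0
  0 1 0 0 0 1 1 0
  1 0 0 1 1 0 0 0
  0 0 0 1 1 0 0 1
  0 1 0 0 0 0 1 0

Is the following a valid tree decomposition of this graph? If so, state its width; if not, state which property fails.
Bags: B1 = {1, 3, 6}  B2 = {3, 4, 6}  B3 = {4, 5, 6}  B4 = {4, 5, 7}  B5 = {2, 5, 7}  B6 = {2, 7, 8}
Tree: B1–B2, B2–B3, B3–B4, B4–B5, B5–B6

Yes; width 2.

Checking the three conditions: (i) the bags cover all of {1, 2, 3, 4, 5, 6, 7, 8}; (ii) for each edge, some bag contains both endpoints; (iii) the bags containing any fixed vertex form a subtree. All hold, so the decomposition is valid with width 3 − 1 = 2.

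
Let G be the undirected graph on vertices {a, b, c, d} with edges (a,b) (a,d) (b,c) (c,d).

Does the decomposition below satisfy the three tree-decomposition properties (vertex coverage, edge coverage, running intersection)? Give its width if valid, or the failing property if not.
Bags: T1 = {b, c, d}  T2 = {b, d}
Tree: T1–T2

A tree decomposition must satisfy three properties: every vertex lies in some bag; for every edge, both endpoints lie together in some bag; and for every vertex, the bags containing it form a connected subtree. Here vertex a appears in no bag, so the decomposition is invalid.

No — vertex a appears in no bag.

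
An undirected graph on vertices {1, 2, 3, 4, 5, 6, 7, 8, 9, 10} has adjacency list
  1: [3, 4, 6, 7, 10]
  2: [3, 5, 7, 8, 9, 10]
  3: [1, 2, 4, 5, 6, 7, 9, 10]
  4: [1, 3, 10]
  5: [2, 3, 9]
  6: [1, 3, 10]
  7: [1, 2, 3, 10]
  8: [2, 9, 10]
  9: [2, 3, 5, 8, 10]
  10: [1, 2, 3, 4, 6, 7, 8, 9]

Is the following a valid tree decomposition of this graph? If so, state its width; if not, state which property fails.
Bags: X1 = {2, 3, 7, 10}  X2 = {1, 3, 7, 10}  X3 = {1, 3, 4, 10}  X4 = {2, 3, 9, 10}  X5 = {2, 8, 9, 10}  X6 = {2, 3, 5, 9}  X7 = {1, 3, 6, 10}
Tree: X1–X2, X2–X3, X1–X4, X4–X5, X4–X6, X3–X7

Vertex coverage: the bags together contain {1, 2, 3, 4, 5, 6, 7, 8, 9, 10}, the full vertex set. Edge coverage: each edge of G has both endpoints in at least one bag. Running intersection: for every vertex, the bags containing it form a connected subtree. All three properties hold, so this is a valid tree decomposition of width max|bag| − 1 = 3, and hence tw(G) ≤ 3.

Yes; width 3.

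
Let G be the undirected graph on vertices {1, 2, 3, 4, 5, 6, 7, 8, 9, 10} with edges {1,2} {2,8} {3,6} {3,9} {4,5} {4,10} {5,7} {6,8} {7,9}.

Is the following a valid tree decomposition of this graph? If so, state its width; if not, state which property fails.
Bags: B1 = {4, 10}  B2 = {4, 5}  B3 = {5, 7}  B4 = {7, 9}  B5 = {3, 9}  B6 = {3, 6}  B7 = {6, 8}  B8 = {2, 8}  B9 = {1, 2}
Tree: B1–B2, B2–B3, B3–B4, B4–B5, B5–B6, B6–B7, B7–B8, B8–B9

Yes; width 1.

Checking the three conditions: (i) the bags cover all of {1, 2, 3, 4, 5, 6, 7, 8, 9, 10}; (ii) for each edge, some bag contains both endpoints; (iii) the bags containing any fixed vertex form a subtree. All hold, so the decomposition is valid with width 2 − 1 = 1.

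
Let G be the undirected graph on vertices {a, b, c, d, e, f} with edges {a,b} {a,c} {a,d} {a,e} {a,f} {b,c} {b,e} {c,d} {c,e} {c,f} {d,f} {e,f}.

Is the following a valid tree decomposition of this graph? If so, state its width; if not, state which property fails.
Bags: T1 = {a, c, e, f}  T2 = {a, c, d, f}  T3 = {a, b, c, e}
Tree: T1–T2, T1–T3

Vertex coverage: the bags together contain {a, b, c, d, e, f}, the full vertex set. Edge coverage: each edge of G has both endpoints in at least one bag. Running intersection: for every vertex, the bags containing it form a connected subtree. All three properties hold, so this is a valid tree decomposition of width max|bag| − 1 = 3, and hence tw(G) ≤ 3.

Yes; width 3.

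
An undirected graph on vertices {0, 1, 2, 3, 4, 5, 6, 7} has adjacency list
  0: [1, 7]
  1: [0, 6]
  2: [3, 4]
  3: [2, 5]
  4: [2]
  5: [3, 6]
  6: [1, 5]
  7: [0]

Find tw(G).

1

A width-1 tree decomposition is:
Bags: B1 = {2, 4}  B2 = {2, 3}  B3 = {3, 5}  B4 = {5, 6}  B5 = {1, 6}  B6 = {0, 1}  B7 = {0, 7}
Tree: B1–B2, B2–B3, B3–B4, B4–B5, B5–B6, B6–B7
The largest bag has 2 vertices, giving width 1; this decomposition certifies tw(G) ≤ 1. Any graph with an edge has treewidth ≥ 1, and G has the edge 4–2. Therefore the treewidth is 1.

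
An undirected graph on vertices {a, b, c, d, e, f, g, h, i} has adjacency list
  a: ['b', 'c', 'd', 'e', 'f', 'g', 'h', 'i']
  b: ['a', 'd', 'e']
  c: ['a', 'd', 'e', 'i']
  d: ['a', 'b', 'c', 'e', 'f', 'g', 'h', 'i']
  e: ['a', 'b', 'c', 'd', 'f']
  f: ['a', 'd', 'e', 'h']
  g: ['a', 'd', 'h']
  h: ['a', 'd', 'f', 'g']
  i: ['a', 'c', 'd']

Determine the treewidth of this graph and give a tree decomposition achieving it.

Every bag has size at most 4, so the width is 4 − 1 = 3 and tw(G) ≤ 3. Conversely, {a, d, g, h} is a clique of size 4, and the vertices of any clique must share a bag in every tree decomposition; so some bag has ≥ 4 vertices and tw(G) ≥ 3. Hence tw(G) = 3 exactly.

Treewidth 3.
Bags: B1 = {a, b, d, e}  B2 = {a, c, d, e}  B3 = {a, d, e, f}  B4 = {a, c, d, i}  B5 = {a, d, f, h}  B6 = {a, d, g, h}
Tree: B1–B2, B1–B3, B2–B4, B3–B5, B5–B6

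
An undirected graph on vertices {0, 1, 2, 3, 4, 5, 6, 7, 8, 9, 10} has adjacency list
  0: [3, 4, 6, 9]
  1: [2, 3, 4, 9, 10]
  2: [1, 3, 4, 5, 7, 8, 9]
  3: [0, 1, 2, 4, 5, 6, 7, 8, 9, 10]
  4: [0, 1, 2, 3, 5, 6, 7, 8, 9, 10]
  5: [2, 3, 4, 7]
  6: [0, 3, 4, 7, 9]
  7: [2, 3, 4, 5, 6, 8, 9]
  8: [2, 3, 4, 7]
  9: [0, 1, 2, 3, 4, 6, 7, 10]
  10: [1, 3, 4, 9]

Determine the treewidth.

A width-4 tree decomposition is:
Bags: B1 = {0, 3, 4, 6, 9}  B2 = {3, 4, 6, 7, 9}  B3 = {2, 3, 4, 7, 9}  B4 = {1, 2, 3, 4, 9}  B5 = {2, 3, 4, 5, 7}  B6 = {2, 3, 4, 7, 8}  B7 = {1, 3, 4, 9, 10}
Tree: B1–B2, B2–B3, B3–B4, B3–B5, B5–B6, B4–B7
Every bag has size at most 5, so the width is 5 − 1 = 4 and tw(G) ≤ 4. Conversely, {2, 3, 4, 7, 8} is a clique of size 5, and the vertices of any clique must share a bag in every tree decomposition; so some bag has ≥ 5 vertices and tw(G) ≥ 4. The upper and lower bounds meet at 4, so that is the treewidth.

4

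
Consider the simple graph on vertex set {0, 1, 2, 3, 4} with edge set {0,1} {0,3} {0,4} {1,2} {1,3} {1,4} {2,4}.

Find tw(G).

2

A width-2 tree decomposition is:
Bags: B1 = {0, 1, 4}  B2 = {1, 2, 4}  B3 = {0, 1, 3}
Tree: B1–B2, B1–B3
Each bag holds 3 vertices, so the decomposition has width 2, which upper-bounds the treewidth. For the lower bound, the 3 vertices {0, 1, 3} are pairwise adjacent, and any tree decomposition puts a clique entirely inside one bag — forcing width ≥ 2. The upper and lower bounds meet at 2, so that is the treewidth.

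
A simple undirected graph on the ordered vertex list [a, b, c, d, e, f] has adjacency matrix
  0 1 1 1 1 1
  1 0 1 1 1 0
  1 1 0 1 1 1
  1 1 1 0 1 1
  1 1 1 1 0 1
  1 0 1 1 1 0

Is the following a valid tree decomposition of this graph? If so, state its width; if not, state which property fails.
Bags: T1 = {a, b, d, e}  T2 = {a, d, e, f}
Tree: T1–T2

No — vertex c appears in no bag.

A tree decomposition must satisfy three properties: every vertex lies in some bag; for every edge, both endpoints lie together in some bag; and for every vertex, the bags containing it form a connected subtree. Here vertex c appears in no bag, so the decomposition is invalid.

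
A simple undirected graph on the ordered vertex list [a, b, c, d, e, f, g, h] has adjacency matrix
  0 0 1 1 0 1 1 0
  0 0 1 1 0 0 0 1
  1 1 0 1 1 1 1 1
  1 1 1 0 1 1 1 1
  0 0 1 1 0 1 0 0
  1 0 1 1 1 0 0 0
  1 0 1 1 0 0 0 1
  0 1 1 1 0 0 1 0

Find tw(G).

3

A width-3 tree decomposition is:
Bags: B1 = {a, c, d, f}  B2 = {a, c, d, g}  B3 = {c, d, g, h}  B4 = {b, c, d, h}  B5 = {c, d, e, f}
Tree: B1–B2, B2–B3, B3–B4, B1–B5
Each bag holds 4 vertices, so the decomposition has width 3, which upper-bounds the treewidth. For the lower bound, the 4 vertices {c, d, g, h} are pairwise adjacent, and any tree decomposition puts a clique entirely inside one bag — forcing width ≥ 3. The upper and lower bounds meet at 3, so that is the treewidth.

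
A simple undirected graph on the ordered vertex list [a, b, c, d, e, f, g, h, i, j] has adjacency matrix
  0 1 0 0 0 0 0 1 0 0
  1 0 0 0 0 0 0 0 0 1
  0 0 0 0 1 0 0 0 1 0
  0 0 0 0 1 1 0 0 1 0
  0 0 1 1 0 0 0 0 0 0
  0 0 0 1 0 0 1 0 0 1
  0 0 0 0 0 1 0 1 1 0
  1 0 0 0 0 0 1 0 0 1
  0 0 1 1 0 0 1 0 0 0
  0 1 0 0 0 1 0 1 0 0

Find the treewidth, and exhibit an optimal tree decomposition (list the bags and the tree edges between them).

Treewidth 2.
One such decomposition:
Bags: B1 = {c, d, e}  B2 = {c, d, i}  B3 = {d, f, i}  B4 = {f, g, i}  B5 = {f, g, j}  B6 = {g, h, j}  B7 = {b, h, j}  B8 = {a, b, h}
Tree: B1–B2, B2–B3, B3–B4, B4–B5, B5–B6, B6–B7, B7–B8

The largest bag has 3 vertices, giving width 2; this decomposition certifies tw(G) ≤ 2. For the lower bound, G contains the cycle e–c–i–d–e, so G is not a forest; only forests have treewidth ≤ 1, hence tw(G) ≥ 2. Combining the bounds, tw(G) = 2.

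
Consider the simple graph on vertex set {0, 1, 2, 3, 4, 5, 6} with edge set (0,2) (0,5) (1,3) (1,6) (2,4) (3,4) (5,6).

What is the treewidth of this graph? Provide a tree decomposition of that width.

Treewidth 2.
One optimal decomposition is:
Bags: B1 = {0, 5, 6}  B2 = {0, 1, 6}  B3 = {0, 1, 3}  B4 = {0, 3, 4}  B5 = {0, 2, 4}
Tree: B1–B2, B2–B3, B3–B4, B4–B5

The largest bag has 3 vertices, giving width 2; this decomposition certifies tw(G) ≤ 2. For the lower bound, G contains the cycle 0–5–6–1–3–4–2–0, so G is not a forest; only forests have treewidth ≤ 1, hence tw(G) ≥ 2. Combining the bounds, tw(G) = 2.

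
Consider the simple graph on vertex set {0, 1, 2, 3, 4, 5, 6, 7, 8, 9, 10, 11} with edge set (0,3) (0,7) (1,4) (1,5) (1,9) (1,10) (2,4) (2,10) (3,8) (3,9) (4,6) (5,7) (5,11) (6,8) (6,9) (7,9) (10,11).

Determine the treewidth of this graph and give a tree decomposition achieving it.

Every bag has size at most 4, so the width is 4 − 1 = 3 and tw(G) ≤ 3. For the lower bound: the 4 vertex sets {0,3,8}, {6}, {9}, {1,4,5,7} are disjoint, each induces a connected subgraph, and every pair is joined by at least one edge of G. Contracting each set to a single vertex therefore yields K_{4} as a minor, and since treewidth is minor-monotone, tw(G) ≥ tw(K_{4}) = 3. Therefore the treewidth is 3.

Treewidth 3.
One such decomposition:
Bags: B1 = {0, 3, 6, 8}  B2 = {0, 3, 6, 9}  B3 = {0, 6, 7, 9}  B4 = {4, 6, 7, 9}  B5 = {1, 4, 7, 9}  B6 = {1, 4, 5, 7}  B7 = {1, 2, 4, 5}  B8 = {1, 2, 5, 10}  B9 = {2, 5, 10, 11}
Tree: B1–B2, B2–B3, B3–B4, B4–B5, B5–B6, B6–B7, B7–B8, B8–B9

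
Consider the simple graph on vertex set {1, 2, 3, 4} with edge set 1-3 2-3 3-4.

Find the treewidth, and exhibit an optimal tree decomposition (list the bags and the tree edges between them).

Treewidth 1.
Bags: B1 = {1, 3}  B2 = {3, 4}  B3 = {2, 3}
Tree: B1–B2, B1–B3

Every bag has size at most 2, so the width is 2 − 1 = 1 and tw(G) ≤ 1. G has an edge, so its treewidth is at least 1. The upper and lower bounds meet at 1, so that is the treewidth.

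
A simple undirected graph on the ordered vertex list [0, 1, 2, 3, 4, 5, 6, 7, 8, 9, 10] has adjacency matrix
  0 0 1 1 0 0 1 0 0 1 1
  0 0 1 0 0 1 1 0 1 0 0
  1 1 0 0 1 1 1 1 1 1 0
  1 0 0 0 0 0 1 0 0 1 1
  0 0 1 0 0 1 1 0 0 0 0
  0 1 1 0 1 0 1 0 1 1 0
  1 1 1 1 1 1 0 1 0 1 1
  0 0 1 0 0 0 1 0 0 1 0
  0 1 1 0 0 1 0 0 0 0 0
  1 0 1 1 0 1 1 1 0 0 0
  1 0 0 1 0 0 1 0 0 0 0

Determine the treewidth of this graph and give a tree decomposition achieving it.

Treewidth 3.
One optimal decomposition is:
Bags: B1 = {0, 2, 6, 9}  B2 = {2, 6, 7, 9}  B3 = {2, 5, 6, 9}  B4 = {0, 3, 6, 9}  B5 = {1, 2, 5, 6}  B6 = {0, 3, 6, 10}  B7 = {2, 4, 5, 6}  B8 = {1, 2, 5, 8}
Tree: B1–B2, B2–B3, B1–B4, B3–B5, B4–B6, B3–B7, B5–B8

Each bag holds 4 vertices, so the decomposition has width 3, which upper-bounds the treewidth. On the other hand G contains the 4-clique {1, 2, 5, 8}. A clique must lie in a single bag of any decomposition, so no decomposition can have width below 3. Therefore the treewidth is 3.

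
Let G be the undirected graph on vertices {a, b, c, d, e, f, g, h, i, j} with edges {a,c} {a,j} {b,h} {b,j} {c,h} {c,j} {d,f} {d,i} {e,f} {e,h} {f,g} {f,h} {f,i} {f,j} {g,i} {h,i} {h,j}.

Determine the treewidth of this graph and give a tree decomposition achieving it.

Treewidth 2.
Bags: B1 = {f, h, j}  B2 = {c, h, j}  B3 = {a, c, j}  B4 = {f, h, i}  B5 = {b, h, j}  B6 = {f, g, i}  B7 = {d, f, i}  B8 = {e, f, h}
Tree: B1–B2, B2–B3, B1–B4, B2–B5, B4–B6, B6–B7, B1–B8

Each bag holds 3 vertices, so the decomposition has width 2, which upper-bounds the treewidth. For the lower bound, the 3 vertices {a, c, j} are pairwise adjacent, and any tree decomposition puts a clique entirely inside one bag — forcing width ≥ 2. The upper and lower bounds meet at 2, so that is the treewidth.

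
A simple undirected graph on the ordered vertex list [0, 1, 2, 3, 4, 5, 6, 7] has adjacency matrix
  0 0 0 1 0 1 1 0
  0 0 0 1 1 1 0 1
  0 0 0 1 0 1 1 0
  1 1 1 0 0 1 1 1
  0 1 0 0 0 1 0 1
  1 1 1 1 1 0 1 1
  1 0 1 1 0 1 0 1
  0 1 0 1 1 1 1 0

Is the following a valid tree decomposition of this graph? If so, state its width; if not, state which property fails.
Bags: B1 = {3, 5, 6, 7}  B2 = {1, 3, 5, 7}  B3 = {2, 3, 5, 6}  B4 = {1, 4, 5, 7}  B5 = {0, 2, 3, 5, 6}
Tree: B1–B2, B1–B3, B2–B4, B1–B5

No — bags containing vertex 2 are not connected in the tree.

A tree decomposition must satisfy three properties: every vertex lies in some bag; for every edge, both endpoints lie together in some bag; and for every vertex, the bags containing it form a connected subtree. Here bags containing vertex 2 are not connected in the tree, so the decomposition is invalid.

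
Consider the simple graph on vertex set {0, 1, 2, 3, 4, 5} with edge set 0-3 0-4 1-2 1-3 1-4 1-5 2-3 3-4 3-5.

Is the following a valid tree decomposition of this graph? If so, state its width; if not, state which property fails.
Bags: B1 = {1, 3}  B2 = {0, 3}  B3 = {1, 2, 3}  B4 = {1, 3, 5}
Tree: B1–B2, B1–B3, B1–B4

A tree decomposition must satisfy three properties: every vertex lies in some bag; for every edge, both endpoints lie together in some bag; and for every vertex, the bags containing it form a connected subtree. Here vertex 4 appears in no bag, so the decomposition is invalid.

No — vertex 4 appears in no bag.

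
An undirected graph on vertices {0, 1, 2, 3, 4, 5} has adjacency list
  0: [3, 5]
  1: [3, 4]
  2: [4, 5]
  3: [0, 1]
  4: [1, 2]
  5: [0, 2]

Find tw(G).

2

A width-2 tree decomposition is:
Bags: B1 = {0, 2, 5}  B2 = {0, 2, 4}  B3 = {0, 1, 4}  B4 = {0, 1, 3}
Tree: B1–B2, B2–B3, B3–B4
Each bag holds 3 vertices, so the decomposition has width 2, which upper-bounds the treewidth. For the lower bound, G contains the cycle 0–5–2–4–1–3–0, so G is not a forest; only forests have treewidth ≤ 1, hence tw(G) ≥ 2. Combining the bounds, tw(G) = 2.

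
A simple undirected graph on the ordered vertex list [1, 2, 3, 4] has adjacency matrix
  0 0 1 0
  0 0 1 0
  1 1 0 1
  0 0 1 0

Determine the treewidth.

A width-1 tree decomposition is:
Bags: B1 = {1, 3}  B2 = {2, 3}  B3 = {3, 4}
Tree: B1–B2, B2–B3
Each bag holds 2 vertices, so the decomposition has width 1, which upper-bounds the treewidth. G has an edge, so its treewidth is at least 1. Combining the bounds, tw(G) = 1.

1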